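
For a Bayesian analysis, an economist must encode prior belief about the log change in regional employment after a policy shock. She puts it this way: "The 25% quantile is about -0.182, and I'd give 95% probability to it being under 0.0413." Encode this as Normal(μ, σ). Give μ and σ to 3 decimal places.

For Normal(μ,σ), the p-quantile is μ + z_p·σ. Here z_{0.25} = -0.6745, z_{0.95} = 1.645.
So -0.182 = μ − 0.6745σ and 0.0413 = μ + 1.645σ.
Subtracting: σ = (0.0413 − -0.182)/(1.645 − (-0.6745)) = 0.096.
Then μ = -0.182 − (-0.6745)·0.096 = -0.117.

μ = -0.117, σ = 0.096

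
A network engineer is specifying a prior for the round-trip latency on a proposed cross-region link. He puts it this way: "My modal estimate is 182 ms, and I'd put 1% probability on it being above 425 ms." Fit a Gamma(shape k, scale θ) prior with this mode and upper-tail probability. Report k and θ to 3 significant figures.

Gamma(k,θ) with k>1 has mode (k−1)θ, so θ = 182/(k−1).
Need P(X < 425) = 0.99 with θ tied to k this way. Start at k = 2, θ = 182: P(X<425) ≈ 0.677.
Too low — raise k to concentrate. Iterating converges to k ≈ 7.62.
Then θ = 182/(7.62−1) ≈ 27.5.

k ≈ 7.62, θ ≈ 27.5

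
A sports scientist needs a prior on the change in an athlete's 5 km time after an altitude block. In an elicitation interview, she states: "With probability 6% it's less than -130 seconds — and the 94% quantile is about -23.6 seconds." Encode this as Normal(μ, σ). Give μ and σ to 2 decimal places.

The p-quantile of Normal(μ,σ) is μ + z_p·σ, with z_{0.06} = -1.555 and z_{0.94} = 1.555.
Eliminate σ: μ = (z₂·x₁ − z₁·x₂)/(z₂ − z₁) = (1.555·-130 − (-1.555)·-23.6)/3.11 = -76.80.
Then σ = (x₂ − x₁)/(z₂ − z₁) = (-23.6 − -130)/3.11 = 34.22.

μ = -76.80, σ = 34.22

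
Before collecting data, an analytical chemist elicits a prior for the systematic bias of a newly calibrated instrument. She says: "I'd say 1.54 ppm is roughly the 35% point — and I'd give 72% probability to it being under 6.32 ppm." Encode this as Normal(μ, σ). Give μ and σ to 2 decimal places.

μ = 3.44, σ = 4.94

For Normal(μ,σ), the p-quantile is μ + z_p·σ. Here z_{0.35} = -0.3853, z_{0.72} = 0.5828.
So 1.54 = μ − 0.3853σ and 6.32 = μ + 0.5828σ.
Subtracting: σ = (6.32 − 1.54)/(0.5828 − (-0.3853)) = 4.94.
Then μ = 1.54 − (-0.3853)·4.94 = 3.44.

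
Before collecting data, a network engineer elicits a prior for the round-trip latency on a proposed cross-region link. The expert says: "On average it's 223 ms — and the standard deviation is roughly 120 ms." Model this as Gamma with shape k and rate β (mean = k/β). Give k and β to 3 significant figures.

k ≈ 3.45, β ≈ 0.0155

For Gamma(k, rate β): mean = k/β, variance = k/β², so CV = 1/√k.
CV = SD/mean = 120/223 = 0.5381, hence k = 1/CV² = 3.45.
Then β = k/mean = 3.45/223 = 0.0155.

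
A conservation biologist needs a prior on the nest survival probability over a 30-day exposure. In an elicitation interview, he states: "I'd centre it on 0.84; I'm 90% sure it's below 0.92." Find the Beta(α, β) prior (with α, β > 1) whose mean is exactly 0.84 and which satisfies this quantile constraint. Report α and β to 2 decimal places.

With mean 0.84 fixed, write α = 0.84s, β = 0.16s where s = α+β.
Need P(θ < 0.92) = 0.9 under Beta(0.84s, 0.16s). Normal approximation: (q−m)/√(m(1−m)/s) ≈ z_{0.9} = 1.28, so s ≈ 0.84·0.16·(1.28)²/(0.92−0.84)² = 34.5.
At s = 34.5: P(θ<0.92) ≈ 0.922. Adjusting to match 0.9 gives s ≈ 28.95.
So α = 0.84·28.95 ≈ 24.32, β = 0.16·28.95 ≈ 4.63.

α ≈ 24.32, β ≈ 4.63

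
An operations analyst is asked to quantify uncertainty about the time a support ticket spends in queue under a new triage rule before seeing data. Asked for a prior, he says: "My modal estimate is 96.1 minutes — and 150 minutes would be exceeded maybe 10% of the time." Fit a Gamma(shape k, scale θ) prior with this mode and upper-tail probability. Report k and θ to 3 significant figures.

Gamma(k,θ) with k>1 has mode (k−1)θ, so θ = 96.1/(k−1).
Need P(X < 150) = 0.9 with θ tied to k this way. Start at k = 2, θ = 96.1: P(X<150) ≈ 0.462.
Too low — raise k to concentrate. Iterating converges to k ≈ 10.4.
Then θ = 96.1/(10.4−1) ≈ 10.2.

k ≈ 10.4, θ ≈ 10.2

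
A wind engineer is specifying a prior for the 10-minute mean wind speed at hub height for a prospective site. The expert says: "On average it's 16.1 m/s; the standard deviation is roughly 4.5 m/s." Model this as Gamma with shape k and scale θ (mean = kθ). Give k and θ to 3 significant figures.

For Gamma(k, scale θ): mean = kθ, variance = kθ², so CV = 1/√k.
CV = SD/mean = 4.5/16.1 = 0.2795, hence k = 1/CV² = 12.8.
Then θ = mean/k = 16.1/12.8 = 1.26.

k ≈ 12.8, θ ≈ 1.26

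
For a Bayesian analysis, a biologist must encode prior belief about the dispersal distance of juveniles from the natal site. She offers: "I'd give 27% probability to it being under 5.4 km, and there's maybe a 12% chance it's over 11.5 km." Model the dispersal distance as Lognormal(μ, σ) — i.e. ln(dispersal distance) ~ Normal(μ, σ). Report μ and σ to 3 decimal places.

If T ~ Lognormal(μ,σ) then ln T ~ Normal(μ,σ), so the p-quantile of ln T is μ + z_p·σ.
ln(5.4) = 1.686 and ln(11.5) = 2.442; z_{0.27} = -0.6128, z_{0.88} = 1.175.
σ = (2.442 − 1.686)/(1.175 − (-0.6128)) = 0.423.
μ = 1.686 − (-0.6128)·0.423 = 1.946.

μ ≈ 1.946, σ ≈ 0.423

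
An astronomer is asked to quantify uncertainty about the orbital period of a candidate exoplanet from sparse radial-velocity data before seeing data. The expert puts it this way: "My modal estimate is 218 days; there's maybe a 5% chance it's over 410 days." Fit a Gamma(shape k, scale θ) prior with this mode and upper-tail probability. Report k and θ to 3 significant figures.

k ≈ 7.97, θ ≈ 31.3

Gamma(k,θ) with k>1 has mode (k−1)θ, so θ = 218/(k−1).
Need P(X < 410) = 0.95 with θ tied to k this way. Start at k = 2, θ = 218: P(X<410) ≈ 0.561.
Too low — raise k to concentrate. Iterating converges to k ≈ 7.97.
Then θ = 218/(7.97−1) ≈ 31.3.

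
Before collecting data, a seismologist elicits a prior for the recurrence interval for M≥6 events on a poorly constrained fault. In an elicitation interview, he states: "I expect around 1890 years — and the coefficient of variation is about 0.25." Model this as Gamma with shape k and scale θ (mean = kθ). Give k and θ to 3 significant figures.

k ≈ 16, θ ≈ 118

For Gamma(k, scale θ): mean = kθ, variance = kθ², so CV = 1/√k.
CV = 0.25, hence k = 1/CV² = 16.
Then θ = mean/k = 1890/16 = 118.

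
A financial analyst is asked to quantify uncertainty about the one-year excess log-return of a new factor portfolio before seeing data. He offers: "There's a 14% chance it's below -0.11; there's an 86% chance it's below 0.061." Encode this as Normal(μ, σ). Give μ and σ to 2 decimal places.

For Normal(μ,σ), the p-quantile is μ + z_p·σ. Here z_{0.14} = -1.08, z_{0.86} = 1.08.
So -0.11 = μ − 1.08σ and 0.061 = μ + 1.08σ.
Subtracting: σ = (0.061 − -0.11)/(1.08 − (-1.08)) = 0.08.
Then μ = -0.11 − (-1.08)·0.08 = -0.02.

μ = -0.02, σ = 0.08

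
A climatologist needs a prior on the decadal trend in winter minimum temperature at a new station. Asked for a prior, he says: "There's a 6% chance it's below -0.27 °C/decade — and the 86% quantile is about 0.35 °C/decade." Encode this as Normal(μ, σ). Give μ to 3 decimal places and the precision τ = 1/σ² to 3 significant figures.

The p-quantile of Normal(μ,σ) is μ + z_p·σ, with z_{0.06} = -1.555 and z_{0.86} = 1.08.
Eliminate σ: μ = (z₂·x₁ − z₁·x₂)/(z₂ − z₁) = (1.08·-0.27 − (-1.555)·0.35)/2.635 = 0.096.
Then σ = (x₂ − x₁)/(z₂ − z₁) = (0.35 − -0.27)/2.635 = 0.235.
Precision τ = 1/σ² = 1/0.2353² = 18.1.

μ = 0.096, τ = 18.1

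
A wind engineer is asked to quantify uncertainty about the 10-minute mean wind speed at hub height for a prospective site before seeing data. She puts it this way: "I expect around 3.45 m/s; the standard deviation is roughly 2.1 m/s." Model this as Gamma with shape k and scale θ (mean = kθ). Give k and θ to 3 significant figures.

k ≈ 2.7, θ ≈ 1.28

For Gamma(k, scale θ): mean = kθ, variance = kθ², so CV = 1/√k.
CV = SD/mean = 2.1/3.45 = 0.6087, hence k = 1/CV² = 2.7.
Then θ = mean/k = 3.45/2.7 = 1.28.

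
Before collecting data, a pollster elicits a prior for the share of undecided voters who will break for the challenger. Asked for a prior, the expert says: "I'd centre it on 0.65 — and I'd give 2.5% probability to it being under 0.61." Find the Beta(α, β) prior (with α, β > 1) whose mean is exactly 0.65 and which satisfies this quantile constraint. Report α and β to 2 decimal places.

With mean 0.65 fixed, write α = 0.65s, β = 0.35s where s = α+β.
Need P(θ < 0.61) = 0.025 under Beta(0.65s, 0.35s). Normal approximation: (q−m)/√(m(1−m)/s) ≈ z_{0.025} = -1.96, so s ≈ 0.65·0.35·(-1.96)²/(0.61−0.65)² = 546.2.
At s = 546.2: P(θ<0.61) ≈ 0.026. Adjusting to match 0.025 gives s ≈ 558.87.
So α = 0.65·558.87 ≈ 363.27, β = 0.35·558.87 ≈ 195.60.

α ≈ 363.27, β ≈ 195.60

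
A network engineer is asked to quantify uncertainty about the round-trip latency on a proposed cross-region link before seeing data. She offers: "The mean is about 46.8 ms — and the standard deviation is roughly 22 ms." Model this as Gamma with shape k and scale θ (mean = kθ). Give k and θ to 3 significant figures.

For Gamma(k, scale θ): mean = kθ, variance = kθ², so CV = 1/√k.
CV = SD/mean = 22/46.8 = 0.4701, hence k = 1/CV² = 4.53.
Then θ = mean/k = 46.8/4.53 = 10.3.

k ≈ 4.53, θ ≈ 10.3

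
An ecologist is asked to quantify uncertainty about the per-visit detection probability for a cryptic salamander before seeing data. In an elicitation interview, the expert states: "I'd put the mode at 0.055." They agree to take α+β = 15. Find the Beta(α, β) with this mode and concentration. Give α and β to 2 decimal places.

For α,β > 1 the Beta mode is (α−1)/(α+β−2). With α+β = 15, the mode is (α−1)/13.
Set (α−1)/13 = 0.055 → α = 1 + 0.055·13 = 1.71.
β = 15 − α = 13.29.

α = 1.71, β = 13.29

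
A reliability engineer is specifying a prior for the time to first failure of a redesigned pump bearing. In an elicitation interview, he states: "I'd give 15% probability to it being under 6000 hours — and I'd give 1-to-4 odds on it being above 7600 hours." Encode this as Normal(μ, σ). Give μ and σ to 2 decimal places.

μ = 6882.98, σ = 851.95

For Normal(μ,σ), the p-quantile is μ + z_p·σ. Here z_{0.15} = -1.036, z_{0.8} = 0.8416.
So 6000 = μ − 1.036σ and 7600 = μ + 0.8416σ.
Subtracting: σ = (7600 − 6000)/(0.8416 − (-1.036)) = 851.95.
Then μ = 6000 − (-1.036)·851.95 = 6882.98.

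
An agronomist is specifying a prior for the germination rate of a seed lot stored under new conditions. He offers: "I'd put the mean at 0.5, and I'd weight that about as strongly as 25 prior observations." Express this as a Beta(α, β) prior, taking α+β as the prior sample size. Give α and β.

α = 12.5, β = 12.5

Under the effective-sample-size interpretation, Beta(α, β) has prior mean α/(α+β) and prior sample size α+β.
So α+β = 25 and α/(α+β) = 0.5, giving α = 0.5·25 = 12.5 and β = 25 − 12.5 = 12.5.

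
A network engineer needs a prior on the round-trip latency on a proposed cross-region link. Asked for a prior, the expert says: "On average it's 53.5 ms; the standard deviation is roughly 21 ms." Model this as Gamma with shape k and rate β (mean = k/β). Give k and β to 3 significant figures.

For Gamma(k, rate β): mean = k/β, variance = k/β², so CV = 1/√k.
CV = SD/mean = 21/53.5 = 0.3925, hence k = 1/CV² = 6.49.
Then β = k/mean = 6.49/53.5 = 0.121.

k ≈ 6.49, β ≈ 0.121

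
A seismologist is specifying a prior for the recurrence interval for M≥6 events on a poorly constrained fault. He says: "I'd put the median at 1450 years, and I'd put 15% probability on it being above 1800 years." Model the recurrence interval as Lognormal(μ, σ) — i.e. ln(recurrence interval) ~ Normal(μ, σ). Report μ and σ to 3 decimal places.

If T ~ Lognormal(μ,σ) then ln T ~ Normal(μ,σ), so the p-quantile of ln T is μ + z_p·σ.
ln(1450) = 7.279 and ln(1800) = 7.496; z_{0.5} = 0, z_{0.85} = 1.036.
σ = (7.496 − 7.279)/(1.036 − (0)) = 0.209.
μ = 7.279 − (0)·0.209 = 7.279.

μ ≈ 7.279, σ ≈ 0.209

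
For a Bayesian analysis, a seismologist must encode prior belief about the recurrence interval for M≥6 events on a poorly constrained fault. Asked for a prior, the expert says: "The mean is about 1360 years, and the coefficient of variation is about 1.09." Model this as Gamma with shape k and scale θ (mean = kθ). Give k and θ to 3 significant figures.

For Gamma(k, scale θ): mean = kθ, variance = kθ², so CV = 1/√k.
CV = 1.09, hence k = 1/CV² = 0.842.
Then θ = mean/k = 1360/0.842 = 1620.

k ≈ 0.842, θ ≈ 1620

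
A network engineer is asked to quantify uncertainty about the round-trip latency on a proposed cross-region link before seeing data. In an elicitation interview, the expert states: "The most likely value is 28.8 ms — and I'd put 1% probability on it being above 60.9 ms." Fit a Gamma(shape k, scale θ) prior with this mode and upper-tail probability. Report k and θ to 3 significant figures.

k ≈ 9.67, θ ≈ 3.32

Gamma(k,θ) with k>1 has mode (k−1)θ, so θ = 28.8/(k−1).
Need P(X < 60.9) = 0.99 with θ tied to k this way. Start at k = 2, θ = 28.8: P(X<60.9) ≈ 0.624.
Too low — raise k to concentrate. Iterating converges to k ≈ 9.67.
Then θ = 28.8/(9.67−1) ≈ 3.32.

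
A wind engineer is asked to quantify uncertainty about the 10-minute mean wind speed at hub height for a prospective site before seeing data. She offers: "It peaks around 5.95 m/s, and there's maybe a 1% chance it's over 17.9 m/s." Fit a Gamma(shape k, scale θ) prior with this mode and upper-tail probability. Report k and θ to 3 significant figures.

Gamma(k,θ) with k>1 has mode (k−1)θ, so θ = 5.95/(k−1).
Need P(X < 17.9) = 0.99 with θ tied to k this way. Start at k = 2, θ = 5.95: P(X<17.9) ≈ 0.802.
Too low — raise k to concentrate. Iterating converges to k ≈ 4.71.
Then θ = 5.95/(4.71−1) ≈ 1.6.

k ≈ 4.71, θ ≈ 1.6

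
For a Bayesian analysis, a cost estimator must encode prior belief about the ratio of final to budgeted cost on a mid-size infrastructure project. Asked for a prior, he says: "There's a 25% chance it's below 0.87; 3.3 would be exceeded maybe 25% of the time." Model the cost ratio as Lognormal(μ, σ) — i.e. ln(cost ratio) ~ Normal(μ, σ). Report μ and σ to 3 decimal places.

If T ~ Lognormal(μ,σ) then ln T ~ Normal(μ,σ), so the p-quantile of ln T is μ + z_p·σ.
ln(0.87) = -0.1393 and ln(3.3) = 1.194; z_{0.25} = -0.6745, z_{0.75} = 0.6745.
σ = (1.194 − -0.1393)/(0.6745 − (-0.6745)) = 0.988.
μ = -0.1393 − (-0.6745)·0.988 = 0.527.

μ ≈ 0.527, σ ≈ 0.988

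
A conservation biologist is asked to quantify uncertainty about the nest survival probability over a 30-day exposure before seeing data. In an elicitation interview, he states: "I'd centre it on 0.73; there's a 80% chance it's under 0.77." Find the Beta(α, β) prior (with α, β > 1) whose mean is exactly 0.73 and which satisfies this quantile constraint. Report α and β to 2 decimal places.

With mean 0.73 fixed, write α = 0.73s, β = 0.27s where s = α+β.
Need P(θ < 0.77) = 0.8 under Beta(0.73s, 0.27s). Normal approximation: (q−m)/√(m(1−m)/s) ≈ z_{0.8} = 0.842, so s ≈ 0.73·0.27·(0.842)²/(0.77−0.73)² = 87.3.
At s = 87.3: P(θ<0.77) ≈ 0.797. Adjusting to match 0.8 gives s ≈ 89.21.
So α = 0.73·89.21 ≈ 65.13, β = 0.27·89.21 ≈ 24.09.

α ≈ 65.13, β ≈ 24.09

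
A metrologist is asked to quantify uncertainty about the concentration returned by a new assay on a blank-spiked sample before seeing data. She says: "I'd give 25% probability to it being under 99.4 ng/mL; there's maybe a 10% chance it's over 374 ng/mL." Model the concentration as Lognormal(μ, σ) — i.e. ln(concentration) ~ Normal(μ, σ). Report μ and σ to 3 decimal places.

μ ≈ 5.056, σ ≈ 0.677

If T ~ Lognormal(μ,σ) then ln T ~ Normal(μ,σ), so the p-quantile of ln T is μ + z_p·σ.
ln(99.4) = 4.599 and ln(374) = 5.924; z_{0.25} = -0.6745, z_{0.9} = 1.282.
σ = (5.924 − 4.599)/(1.282 − (-0.6745)) = 0.677.
μ = 4.599 − (-0.6745)·0.677 = 5.056.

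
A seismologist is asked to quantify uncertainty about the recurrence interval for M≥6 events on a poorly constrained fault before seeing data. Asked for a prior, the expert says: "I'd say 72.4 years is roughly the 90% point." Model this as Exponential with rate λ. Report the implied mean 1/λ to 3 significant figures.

P(T < 72.4) = 1 − e^(−λ·72.4) = 0.9, so λ = −ln(1−0.9)/72.4 = −ln(0.1)/72.4 = 0.0318.
Mean = 1/λ = 31.4 years.

mean ≈ 31.4 years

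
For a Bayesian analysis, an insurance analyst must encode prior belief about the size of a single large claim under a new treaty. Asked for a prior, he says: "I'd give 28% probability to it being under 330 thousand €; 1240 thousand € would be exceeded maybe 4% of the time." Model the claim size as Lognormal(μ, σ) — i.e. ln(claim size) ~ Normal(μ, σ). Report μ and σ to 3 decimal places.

μ ≈ 6.130, σ ≈ 0.567

If T ~ Lognormal(μ,σ) then ln T ~ Normal(μ,σ), so the p-quantile of ln T is μ + z_p·σ.
ln(330) = 5.799 and ln(1240) = 7.123; z_{0.28} = -0.5828, z_{0.96} = 1.751.
σ = (7.123 − 5.799)/(1.751 − (-0.5828)) = 0.567.
μ = 5.799 − (-0.5828)·0.567 = 6.130.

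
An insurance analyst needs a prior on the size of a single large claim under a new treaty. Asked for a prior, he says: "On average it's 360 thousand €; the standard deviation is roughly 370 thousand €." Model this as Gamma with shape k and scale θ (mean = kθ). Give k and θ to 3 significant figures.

For Gamma(k, scale θ): mean = kθ, variance = kθ², so CV = 1/√k.
CV = SD/mean = 370/360 = 1.028, hence k = 1/CV² = 0.947.
Then θ = mean/k = 360/0.947 = 380.

k ≈ 0.947, θ ≈ 380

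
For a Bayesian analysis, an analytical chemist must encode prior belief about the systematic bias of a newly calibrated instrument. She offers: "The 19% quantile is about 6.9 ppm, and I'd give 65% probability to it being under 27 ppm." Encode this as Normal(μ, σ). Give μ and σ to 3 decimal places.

μ = 20.869, σ = 15.912

For Normal(μ,σ), the p-quantile is μ + z_p·σ. Here z_{0.19} = -0.8779, z_{0.65} = 0.3853.
So 6.9 = μ − 0.8779σ and 27 = μ + 0.3853σ.
Subtracting: σ = (27 − 6.9)/(0.3853 − (-0.8779)) = 15.912.
Then μ = 6.9 − (-0.8779)·15.912 = 20.869.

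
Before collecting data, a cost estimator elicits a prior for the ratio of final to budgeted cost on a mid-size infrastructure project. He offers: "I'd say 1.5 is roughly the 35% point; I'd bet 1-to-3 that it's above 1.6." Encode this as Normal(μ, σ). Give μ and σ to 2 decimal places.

μ = 1.54, σ = 0.09

The p-quantile of Normal(μ,σ) is μ + z_p·σ, with z_{0.35} = -0.3853 and z_{0.75} = 0.6745.
Eliminate σ: μ = (z₂·x₁ − z₁·x₂)/(z₂ − z₁) = (0.6745·1.5 − (-0.3853)·1.6)/1.06 = 1.54.
Then σ = (x₂ − x₁)/(z₂ − z₁) = (1.6 − 1.5)/1.06 = 0.09.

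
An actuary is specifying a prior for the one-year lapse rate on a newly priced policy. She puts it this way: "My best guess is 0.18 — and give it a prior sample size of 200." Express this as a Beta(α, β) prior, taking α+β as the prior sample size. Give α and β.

Under the effective-sample-size interpretation, Beta(α, β) has prior mean α/(α+β) and prior sample size α+β.
So α+β = 200 and α/(α+β) = 0.18, giving α = 0.18·200 = 36 and β = 200 − 36 = 164.

α = 36, β = 164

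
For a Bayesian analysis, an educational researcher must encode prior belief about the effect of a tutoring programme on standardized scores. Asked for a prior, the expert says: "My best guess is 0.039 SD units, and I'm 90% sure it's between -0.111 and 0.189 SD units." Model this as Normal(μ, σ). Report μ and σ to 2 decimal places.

μ = 0.04, σ = 0.09

A symmetric 90% interval runs μ ± z·σ with z = 1.645.
Half-width = 0.15, so σ = 0.15/1.645 = 0.09.
μ is the stated best guess, 0.04.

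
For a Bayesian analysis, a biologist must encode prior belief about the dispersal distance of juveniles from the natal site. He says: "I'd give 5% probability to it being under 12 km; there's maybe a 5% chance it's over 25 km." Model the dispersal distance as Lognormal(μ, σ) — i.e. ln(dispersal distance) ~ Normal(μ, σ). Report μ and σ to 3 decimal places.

If T ~ Lognormal(μ,σ) then ln T ~ Normal(μ,σ), so the p-quantile of ln T is μ + z_p·σ.
ln(12) = 2.485 and ln(25) = 3.219; z_{0.05} = -1.645, z_{0.95} = 1.645.
σ = (3.219 − 2.485)/(1.645 − (-1.645)) = 0.223.
μ = 2.485 − (-1.645)·0.223 = 2.852.

μ ≈ 2.852, σ ≈ 0.223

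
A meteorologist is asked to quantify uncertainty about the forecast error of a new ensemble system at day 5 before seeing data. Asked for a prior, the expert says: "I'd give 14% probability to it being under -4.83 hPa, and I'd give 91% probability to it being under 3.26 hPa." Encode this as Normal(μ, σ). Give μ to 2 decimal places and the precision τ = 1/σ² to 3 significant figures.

μ = -1.22, τ = 0.0896

For Normal(μ,σ), the p-quantile is μ + z_p·σ. Here z_{0.14} = -1.08, z_{0.91} = 1.341.
So -4.83 = μ − 1.08σ and 3.26 = μ + 1.341σ.
Subtracting: σ = (3.26 − -4.83)/(1.341 − (-1.08)) = 3.34.
Then μ = -4.83 − (-1.08)·3.34 = -1.22.
Precision τ = 1/σ² = 1/3.341² = 0.0896.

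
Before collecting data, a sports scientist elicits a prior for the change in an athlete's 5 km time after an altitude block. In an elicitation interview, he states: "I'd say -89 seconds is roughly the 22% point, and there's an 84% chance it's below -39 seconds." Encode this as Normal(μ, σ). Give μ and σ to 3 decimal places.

For Normal(μ,σ), the p-quantile is μ + z_p·σ. Here z_{0.22} = -0.7722, z_{0.84} = 0.9945.
So -89 = μ − 0.7722σ and -39 = μ + 0.9945σ.
Subtracting: σ = (-39 − -89)/(0.9945 − (-0.7722)) = 28.302.
Then μ = -89 − (-0.7722)·28.302 = -67.145.

μ = -67.145, σ = 28.302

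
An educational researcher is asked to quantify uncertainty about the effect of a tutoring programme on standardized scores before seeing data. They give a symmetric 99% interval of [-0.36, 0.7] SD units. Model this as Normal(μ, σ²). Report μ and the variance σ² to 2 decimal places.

A symmetric 99% interval runs μ ± z·σ with z = 2.576.
Half-width = 0.53, so σ = 0.53/2.576 = 0.206 and σ² = 0.04.
μ is the interval midpoint, 0.17.

μ = 0.17, σ² = 0.04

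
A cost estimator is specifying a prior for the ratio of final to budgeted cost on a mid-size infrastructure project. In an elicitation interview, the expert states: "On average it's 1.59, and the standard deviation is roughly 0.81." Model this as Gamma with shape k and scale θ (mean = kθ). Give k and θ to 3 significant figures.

For Gamma(k, scale θ): mean = kθ, variance = kθ², so CV = 1/√k.
CV = SD/mean = 0.81/1.59 = 0.5094, hence k = 1/CV² = 3.85.
Then θ = mean/k = 1.59/3.85 = 0.413.

k ≈ 3.85, θ ≈ 0.413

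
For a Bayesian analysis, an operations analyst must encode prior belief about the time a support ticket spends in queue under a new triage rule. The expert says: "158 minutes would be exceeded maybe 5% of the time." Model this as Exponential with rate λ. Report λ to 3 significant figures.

λ ≈ 0.019

P(T > 158.0) = e^(−λ·158.0) = 0.05, so λ = −ln(0.05)/158.0 = 0.019.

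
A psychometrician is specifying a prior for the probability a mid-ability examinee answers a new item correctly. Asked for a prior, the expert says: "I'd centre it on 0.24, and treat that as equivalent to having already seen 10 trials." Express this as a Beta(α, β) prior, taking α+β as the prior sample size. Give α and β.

α = 2.4, β = 7.6

Under the effective-sample-size interpretation, Beta(α, β) has prior mean α/(α+β) and prior sample size α+β.
So α+β = 10 and α/(α+β) = 0.24, giving α = 0.24·10 = 2.4 and β = 10 − 2.4 = 7.6.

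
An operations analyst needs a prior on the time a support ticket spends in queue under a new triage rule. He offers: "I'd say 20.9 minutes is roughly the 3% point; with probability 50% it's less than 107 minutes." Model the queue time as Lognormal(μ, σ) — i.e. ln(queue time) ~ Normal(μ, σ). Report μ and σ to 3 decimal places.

If T ~ Lognormal(μ,σ) then ln T ~ Normal(μ,σ), so the p-quantile of ln T is μ + z_p·σ.
ln(20.9) = 3.04 and ln(107) = 4.673; z_{0.03} = -1.881, z_{0.5} = 0.
σ = (4.673 − 3.04)/(0 − (-1.881)) = 0.868.
μ = 3.04 − (-1.881)·0.868 = 4.673.

μ ≈ 4.673, σ ≈ 0.868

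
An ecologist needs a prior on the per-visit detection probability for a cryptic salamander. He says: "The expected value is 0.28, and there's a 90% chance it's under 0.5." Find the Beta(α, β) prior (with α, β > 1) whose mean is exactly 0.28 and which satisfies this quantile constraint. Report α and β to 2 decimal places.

α ≈ 2.02, β ≈ 5.20

With mean 0.28 fixed, write α = 0.28s, β = 0.72s where s = α+β.
Need P(θ < 0.5) = 0.9 under Beta(0.28s, 0.72s). Normal approximation: (q−m)/√(m(1−m)/s) ≈ z_{0.9} = 1.28, so s ≈ 0.28·0.72·(1.28)²/(0.5−0.28)² = 6.8.
At s = 6.8: P(θ<0.5) ≈ 0.895. Adjusting to match 0.9 gives s ≈ 7.22.
So α = 0.28·7.22 ≈ 2.02, β = 0.72·7.22 ≈ 5.20.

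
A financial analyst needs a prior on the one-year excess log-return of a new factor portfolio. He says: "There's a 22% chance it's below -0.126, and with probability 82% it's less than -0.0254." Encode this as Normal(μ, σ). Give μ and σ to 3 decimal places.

The p-quantile of Normal(μ,σ) is μ + z_p·σ, with z_{0.22} = -0.7722 and z_{0.82} = 0.9154.
Eliminate σ: μ = (z₂·x₁ − z₁·x₂)/(z₂ − z₁) = (0.9154·-0.126 − (-0.7722)·-0.0254)/1.688 = -0.080.
Then σ = (x₂ − x₁)/(z₂ − z₁) = (-0.0254 − -0.126)/1.688 = 0.060.

μ = -0.080, σ = 0.060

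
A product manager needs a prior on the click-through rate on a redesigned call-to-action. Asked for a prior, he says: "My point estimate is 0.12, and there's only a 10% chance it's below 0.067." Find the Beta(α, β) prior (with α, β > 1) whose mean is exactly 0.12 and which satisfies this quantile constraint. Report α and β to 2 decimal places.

With mean 0.12 fixed, write α = 0.12s, β = 0.88s where s = α+β.
Need P(θ < 0.067) = 0.1 under Beta(0.12s, 0.88s). Normal approximation: (q−m)/√(m(1−m)/s) ≈ z_{0.1} = -1.28, so s ≈ 0.12·0.88·(-1.28)²/(0.067−0.12)² = 61.7.
At s = 61.7: P(θ<0.067) ≈ 0.081. Adjusting to match 0.1 gives s ≈ 53.00.
So α = 0.12·53.00 ≈ 6.36, β = 0.88·53.00 ≈ 46.64.

α ≈ 6.36, β ≈ 46.64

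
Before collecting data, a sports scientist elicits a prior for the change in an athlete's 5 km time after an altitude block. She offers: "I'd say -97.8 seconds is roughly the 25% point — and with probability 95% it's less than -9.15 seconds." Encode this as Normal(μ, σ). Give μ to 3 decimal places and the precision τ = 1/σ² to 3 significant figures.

μ = -72.020, τ = 0.000684

The p-quantile of Normal(μ,σ) is μ + z_p·σ, with z_{0.25} = -0.6745 and z_{0.95} = 1.645.
Eliminate σ: μ = (z₂·x₁ − z₁·x₂)/(z₂ − z₁) = (1.645·-97.8 − (-0.6745)·-9.15)/2.319 = -72.020.
Then σ = (x₂ − x₁)/(z₂ − z₁) = (-9.15 − -97.8)/2.319 = 38.222.
Precision τ = 1/σ² = 1/38.22² = 0.000684.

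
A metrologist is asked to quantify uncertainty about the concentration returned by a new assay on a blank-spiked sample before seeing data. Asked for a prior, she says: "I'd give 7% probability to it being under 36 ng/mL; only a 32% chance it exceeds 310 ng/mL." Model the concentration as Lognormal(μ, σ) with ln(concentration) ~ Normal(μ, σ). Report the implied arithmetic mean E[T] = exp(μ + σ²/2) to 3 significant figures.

If T ~ Lognormal(μ,σ) then ln T ~ Normal(μ,σ), so the p-quantile of ln T is μ + z_p·σ.
ln(36) = 3.584 and ln(310) = 5.737; z_{0.07} = -1.476, z_{0.68} = 0.4677.
σ = (5.737 − 3.584)/(0.4677 − (-1.476)) = 1.108.
μ = 3.584 − (-1.476)·1.108 = 5.218.
E[T] = exp(μ + σ²/2) = exp(5.218 + 0.6136) = 341 ng/mL.

E[T] ≈ 341 ng/mL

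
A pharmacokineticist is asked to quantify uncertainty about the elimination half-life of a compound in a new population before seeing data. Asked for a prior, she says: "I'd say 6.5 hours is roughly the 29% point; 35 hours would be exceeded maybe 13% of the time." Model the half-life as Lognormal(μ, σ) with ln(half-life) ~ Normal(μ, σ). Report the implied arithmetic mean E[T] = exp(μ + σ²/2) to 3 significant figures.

If T ~ Lognormal(μ,σ) then ln T ~ Normal(μ,σ), so the p-quantile of ln T is μ + z_p·σ.
ln(6.5) = 1.872 and ln(35) = 3.555; z_{0.29} = -0.5534, z_{0.87} = 1.126.
σ = (3.555 − 1.872)/(1.126 − (-0.5534)) = 1.002.
μ = 1.872 − (-0.5534)·1.002 = 2.426.
E[T] = exp(μ + σ²/2) = exp(2.426 + 0.5022) = 18.7 hours.

E[T] ≈ 18.7 hours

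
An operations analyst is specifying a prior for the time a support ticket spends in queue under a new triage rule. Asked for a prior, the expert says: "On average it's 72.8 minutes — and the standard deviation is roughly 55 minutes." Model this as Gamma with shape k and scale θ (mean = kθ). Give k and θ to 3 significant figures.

For Gamma(k, scale θ): mean = kθ, variance = kθ², so CV = 1/√k.
CV = SD/mean = 55/72.8 = 0.7555, hence k = 1/CV² = 1.75.
Then θ = mean/k = 72.8/1.75 = 41.6.

k ≈ 1.75, θ ≈ 41.6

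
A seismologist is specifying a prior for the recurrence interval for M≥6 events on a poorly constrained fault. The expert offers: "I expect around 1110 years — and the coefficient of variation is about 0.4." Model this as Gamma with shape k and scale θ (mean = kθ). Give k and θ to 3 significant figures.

k ≈ 6.25, θ ≈ 178

For Gamma(k, scale θ): mean = kθ, variance = kθ², so CV = 1/√k.
CV = 0.4, hence k = 1/CV² = 6.25.
Then θ = mean/k = 1110/6.25 = 178.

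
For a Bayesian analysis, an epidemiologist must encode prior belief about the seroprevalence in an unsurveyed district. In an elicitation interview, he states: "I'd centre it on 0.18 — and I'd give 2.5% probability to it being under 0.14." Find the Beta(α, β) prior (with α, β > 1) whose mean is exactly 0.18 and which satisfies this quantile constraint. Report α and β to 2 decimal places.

α ≈ 57.83, β ≈ 263.44

With mean 0.18 fixed, write α = 0.18s, β = 0.82s where s = α+β.
Need P(θ < 0.14) = 0.025 under Beta(0.18s, 0.82s). Normal approximation: (q−m)/√(m(1−m)/s) ≈ z_{0.025} = -1.96, so s ≈ 0.18·0.82·(-1.96)²/(0.14−0.18)² = 354.4.
At s = 354.4: P(θ<0.14) ≈ 0.020. Adjusting to match 0.025 gives s ≈ 321.27.
So α = 0.18·321.27 ≈ 57.83, β = 0.82·321.27 ≈ 263.44.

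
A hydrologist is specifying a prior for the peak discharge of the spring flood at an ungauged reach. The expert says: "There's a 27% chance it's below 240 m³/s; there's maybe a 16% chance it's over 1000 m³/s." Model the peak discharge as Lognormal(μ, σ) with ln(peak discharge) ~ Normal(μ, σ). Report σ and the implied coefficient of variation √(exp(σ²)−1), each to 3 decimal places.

σ ≈ 0.888, CV ≈ 1.095

If T ~ Lognormal(μ,σ) then ln T ~ Normal(μ,σ), so the p-quantile of ln T is μ + z_p·σ.
ln(240) = 5.481 and ln(1000) = 6.908; z_{0.27} = -0.6128, z_{0.84} = 0.9945.
σ = (6.908 − 5.481)/(0.9945 − (-0.6128)) = 0.888.
μ = 5.481 − (-0.6128)·0.888 = 6.025.
CV = √(exp(σ²)−1) = √(exp(0.7884)−1) = 1.095.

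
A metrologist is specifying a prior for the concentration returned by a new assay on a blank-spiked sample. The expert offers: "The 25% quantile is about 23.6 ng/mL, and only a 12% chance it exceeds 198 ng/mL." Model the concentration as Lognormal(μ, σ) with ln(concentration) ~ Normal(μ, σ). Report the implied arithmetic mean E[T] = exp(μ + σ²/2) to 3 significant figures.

E[T] ≈ 99.3 ng/mL

If T ~ Lognormal(μ,σ) then ln T ~ Normal(μ,σ), so the p-quantile of ln T is μ + z_p·σ.
ln(23.6) = 3.161 and ln(198) = 5.288; z_{0.25} = -0.6745, z_{0.88} = 1.175.
σ = (5.288 − 3.161)/(1.175 − (-0.6745)) = 1.150.
μ = 3.161 − (-0.6745)·1.150 = 3.937.
E[T] = exp(μ + σ²/2) = exp(3.937 + 0.6613) = 99.3 ng/mL.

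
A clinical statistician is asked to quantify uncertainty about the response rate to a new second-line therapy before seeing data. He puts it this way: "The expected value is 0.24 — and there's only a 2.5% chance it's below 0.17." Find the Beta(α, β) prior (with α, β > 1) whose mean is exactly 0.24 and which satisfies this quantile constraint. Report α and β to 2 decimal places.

α ≈ 30.40, β ≈ 96.26

With mean 0.24 fixed, write α = 0.24s, β = 0.76s where s = α+β.
Need P(θ < 0.17) = 0.025 under Beta(0.24s, 0.76s). Normal approximation: (q−m)/√(m(1−m)/s) ≈ z_{0.025} = -1.96, so s ≈ 0.24·0.76·(-1.96)²/(0.17−0.24)² = 143.0.
At s = 143.0: P(θ<0.17) ≈ 0.018. Adjusting to match 0.025 gives s ≈ 126.66.
So α = 0.24·126.66 ≈ 30.40, β = 0.76·126.66 ≈ 96.26.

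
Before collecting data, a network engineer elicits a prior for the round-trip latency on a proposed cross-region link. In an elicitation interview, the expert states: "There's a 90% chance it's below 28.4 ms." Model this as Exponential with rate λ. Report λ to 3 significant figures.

λ ≈ 0.0811

P(T < 28.4) = 1 − e^(−λ·28.4) = 0.9, so λ = −ln(1−0.9)/28.4 = −ln(0.1)/28.4 = 0.0811.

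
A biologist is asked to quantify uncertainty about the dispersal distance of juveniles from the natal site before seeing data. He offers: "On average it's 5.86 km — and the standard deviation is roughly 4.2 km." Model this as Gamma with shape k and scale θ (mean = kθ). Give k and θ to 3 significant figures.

For Gamma(k, scale θ): mean = kθ, variance = kθ², so CV = 1/√k.
CV = SD/mean = 4.2/5.86 = 0.7167, hence k = 1/CV² = 1.95.
Then θ = mean/k = 5.86/1.95 = 3.01.

k ≈ 1.95, θ ≈ 3.01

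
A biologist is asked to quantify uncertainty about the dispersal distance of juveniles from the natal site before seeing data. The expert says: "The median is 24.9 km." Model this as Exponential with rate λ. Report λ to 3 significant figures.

λ ≈ 0.0278

Exponential median = ln 2 / λ, so λ = ln 2 / 24.9 = 0.0278.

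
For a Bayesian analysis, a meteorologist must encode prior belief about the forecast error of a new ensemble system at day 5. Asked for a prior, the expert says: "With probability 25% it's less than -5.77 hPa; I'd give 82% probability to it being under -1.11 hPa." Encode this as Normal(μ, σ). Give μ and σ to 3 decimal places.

μ = -3.793, σ = 2.931

For Normal(μ,σ), the p-quantile is μ + z_p·σ. Here z_{0.25} = -0.6745, z_{0.82} = 0.9154.
So -5.77 = μ − 0.6745σ and -1.11 = μ + 0.9154σ.
Subtracting: σ = (-1.11 − -5.77)/(0.9154 − (-0.6745)) = 2.931.
Then μ = -5.77 − (-0.6745)·2.931 = -3.793.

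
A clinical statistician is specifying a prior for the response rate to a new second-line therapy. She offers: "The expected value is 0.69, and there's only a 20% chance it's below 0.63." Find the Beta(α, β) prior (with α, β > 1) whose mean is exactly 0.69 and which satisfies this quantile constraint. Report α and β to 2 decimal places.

With mean 0.69 fixed, write α = 0.69s, β = 0.31s where s = α+β.
Need P(θ < 0.63) = 0.2 under Beta(0.69s, 0.31s). Normal approximation: (q−m)/√(m(1−m)/s) ≈ z_{0.2} = -0.842, so s ≈ 0.69·0.31·(-0.842)²/(0.63−0.69)² = 42.1.
At s = 42.1: P(θ<0.63) ≈ 0.197. Adjusting to match 0.2 gives s ≈ 40.79.
So α = 0.69·40.79 ≈ 28.14, β = 0.31·40.79 ≈ 12.64.

α ≈ 28.14, β ≈ 12.64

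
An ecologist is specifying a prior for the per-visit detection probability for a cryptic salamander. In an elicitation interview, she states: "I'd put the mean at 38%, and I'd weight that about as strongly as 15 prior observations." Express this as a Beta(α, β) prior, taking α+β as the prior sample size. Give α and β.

α = 5.7, β = 9.3

Under the effective-sample-size interpretation, Beta(α, β) has prior mean α/(α+β) and prior sample size α+β.
So α+β = 15 and α/(α+β) = 0.38, giving α = 0.38·15 = 5.7 and β = 15 − 5.7 = 9.3.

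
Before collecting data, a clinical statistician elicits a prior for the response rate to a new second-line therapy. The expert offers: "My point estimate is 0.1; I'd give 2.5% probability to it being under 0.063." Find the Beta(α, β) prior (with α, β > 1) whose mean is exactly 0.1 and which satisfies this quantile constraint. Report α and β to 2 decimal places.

With mean 0.1 fixed, write α = 0.1s, β = 0.9s where s = α+β.
Need P(θ < 0.063) = 0.025 under Beta(0.1s, 0.9s). Normal approximation: (q−m)/√(m(1−m)/s) ≈ z_{0.025} = -1.96, so s ≈ 0.1·0.9·(-1.96)²/(0.063−0.1)² = 252.5.
At s = 252.5: P(θ<0.063) ≈ 0.015. Adjusting to match 0.025 gives s ≈ 206.43.
So α = 0.1·206.43 ≈ 20.64, β = 0.9·206.43 ≈ 185.79.

α ≈ 20.64, β ≈ 185.79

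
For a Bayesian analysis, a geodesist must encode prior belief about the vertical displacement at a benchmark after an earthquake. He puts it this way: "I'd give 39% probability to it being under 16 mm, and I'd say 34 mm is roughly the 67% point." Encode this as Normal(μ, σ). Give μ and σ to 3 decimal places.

The p-quantile of Normal(μ,σ) is μ + z_p·σ, with z_{0.39} = -0.2793 and z_{0.67} = 0.4399.
Eliminate σ: μ = (z₂·x₁ − z₁·x₂)/(z₂ − z₁) = (0.4399·16 − (-0.2793)·34)/0.7192 = 22.990.
Then σ = (x₂ − x₁)/(z₂ − z₁) = (34 − 16)/0.7192 = 25.027.

μ = 22.990, σ = 25.027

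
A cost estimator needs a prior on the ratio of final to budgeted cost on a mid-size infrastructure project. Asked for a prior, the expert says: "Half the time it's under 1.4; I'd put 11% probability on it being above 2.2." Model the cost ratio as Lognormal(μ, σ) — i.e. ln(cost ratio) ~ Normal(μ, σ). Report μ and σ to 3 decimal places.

μ ≈ 0.336, σ ≈ 0.369

If T ~ Lognormal(μ,σ) then ln T ~ Normal(μ,σ), so the p-quantile of ln T is μ + z_p·σ.
ln(1.4) = 0.3365 and ln(2.2) = 0.7885; z_{0.5} = 0, z_{0.89} = 1.227.
σ = (0.7885 − 0.3365)/(1.227 − (0)) = 0.369.
μ = 0.3365 − (0)·0.369 = 0.336.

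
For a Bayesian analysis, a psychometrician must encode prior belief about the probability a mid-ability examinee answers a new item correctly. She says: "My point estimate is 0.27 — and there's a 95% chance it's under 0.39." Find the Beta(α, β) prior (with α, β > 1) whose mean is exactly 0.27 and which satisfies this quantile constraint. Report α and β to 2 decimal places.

α ≈ 10.88, β ≈ 29.42

With mean 0.27 fixed, write α = 0.27s, β = 0.73s where s = α+β.
Need P(θ < 0.39) = 0.95 under Beta(0.27s, 0.73s). Normal approximation: (q−m)/√(m(1−m)/s) ≈ z_{0.95} = 1.64, so s ≈ 0.27·0.73·(1.64)²/(0.39−0.27)² = 37.0.
At s = 37.0: P(θ<0.39) ≈ 0.943. Adjusting to match 0.95 gives s ≈ 40.31.
So α = 0.27·40.31 ≈ 10.88, β = 0.73·40.31 ≈ 29.42.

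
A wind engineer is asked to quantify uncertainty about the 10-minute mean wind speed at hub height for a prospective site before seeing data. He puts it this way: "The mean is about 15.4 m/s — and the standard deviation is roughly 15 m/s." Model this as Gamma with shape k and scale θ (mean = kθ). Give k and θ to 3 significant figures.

For Gamma(k, scale θ): mean = kθ, variance = kθ², so CV = 1/√k.
CV = SD/mean = 15/15.4 = 0.974, hence k = 1/CV² = 1.05.
Then θ = mean/k = 15.4/1.05 = 14.6.

k ≈ 1.05, θ ≈ 14.6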